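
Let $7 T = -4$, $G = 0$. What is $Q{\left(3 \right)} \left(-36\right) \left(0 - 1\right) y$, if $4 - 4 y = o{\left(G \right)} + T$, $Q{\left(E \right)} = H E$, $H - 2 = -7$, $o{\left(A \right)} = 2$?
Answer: $- \frac{2430}{7} \approx -347.14$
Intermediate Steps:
$T = - \frac{4}{7}$ ($T = \frac{1}{7} \left(-4\right) = - \frac{4}{7} \approx -0.57143$)
$H = -5$ ($H = 2 - 7 = -5$)
$Q{\left(E \right)} = - 5 E$
$y = \frac{9}{14}$ ($y = 1 - \frac{2 - \frac{4}{7}}{4} = 1 - \frac{5}{14} = \frac{9}{14} \approx 0.64286$)
$Q{\left(3 \right)} \left(-36\right) \left(0 - 1\right) y = \left(-5\right) 3 \left(-36\right) \left(0 - 1\right) \frac{9}{14} = \left(-15\right) \left(-36\right) \left(\left(-1\right) \frac{9}{14}\right) = 540 \left(- \frac{9}{14}\right) = - \frac{2430}{7}$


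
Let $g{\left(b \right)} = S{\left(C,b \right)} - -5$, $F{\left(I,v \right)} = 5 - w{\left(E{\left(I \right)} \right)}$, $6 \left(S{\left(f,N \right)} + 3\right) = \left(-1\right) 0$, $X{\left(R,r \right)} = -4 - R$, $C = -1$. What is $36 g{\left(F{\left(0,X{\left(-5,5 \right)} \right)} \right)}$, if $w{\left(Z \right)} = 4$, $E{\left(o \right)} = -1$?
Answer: $72$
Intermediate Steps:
$S{\left(f,N \right)} = -3$ ($S{\left(f,N \right)} = -3 + \frac{\left(-1\right) 0}{6} = -3 + \frac{1}{6} \cdot 0 = -3 + 0 = -3$)
$F{\left(I,v \right)} = 1$ ($F{\left(I,v \right)} = 5 - 4 = 1$)
$g{\left(b \right)} = 2$ ($g{\left(b \right)} = -3 - -5 = -3 + 5 = 2$)
$36 g{\left(F{\left(0,X{\left(-5,5 \right)} \right)} \right)} = 36 \cdot 2 = 72$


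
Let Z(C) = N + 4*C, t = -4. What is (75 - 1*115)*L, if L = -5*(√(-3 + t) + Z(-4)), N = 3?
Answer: -2600 + 200*I*√7 ≈ -2600.0 + 529.15*I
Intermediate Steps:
Z(C) = 3 + 4*C
L = 65 - 5*I*√7 (L = -5*(√(-3 - 4) + (3 + 4*(-4))) = -5*(√(-7) + (3 - 16)) = -5*(I*√7 - 13) = -5*(-13 + I*√7) = 65 - 5*I*√7 ≈ 65.0 - 13.229*I)
(75 - 1*115)*L = (75 - 1*115)*(65 - 5*I*√7) = (75 - 115)*(65 - 5*I*√7) = -40*(65 - 5*I*√7) = -2600 + 200*I*√7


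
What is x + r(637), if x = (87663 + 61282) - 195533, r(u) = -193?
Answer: -46781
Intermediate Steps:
x = -46588 (x = 148945 - 195533 = -46588)
x + r(637) = -46588 - 193 = -46781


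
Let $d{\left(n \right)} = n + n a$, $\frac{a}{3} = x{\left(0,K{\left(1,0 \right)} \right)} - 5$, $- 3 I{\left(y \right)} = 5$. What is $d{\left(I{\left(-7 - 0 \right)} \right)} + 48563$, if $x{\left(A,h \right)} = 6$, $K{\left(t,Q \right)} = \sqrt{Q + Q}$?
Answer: $\frac{145669}{3} \approx 48556.0$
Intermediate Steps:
$I{\left(y \right)} = - \frac{5}{3}$ ($I{\left(y \right)} = \left(- \frac{1}{3}\right) 5 = - \frac{5}{3}$)
$K{\left(t,Q \right)} = \sqrt{2} \sqrt{Q}$ ($K{\left(t,Q \right)} = \sqrt{2 Q} = \sqrt{2} \sqrt{Q}$)
$a = 3$ ($a = 3 \left(6 - 5\right) = 3 \cdot 1 = 3$)
$d{\left(n \right)} = 4 n$ ($d{\left(n \right)} = n + n 3 = n + 3 n = 4 n$)
$d{\left(I{\left(-7 - 0 \right)} \right)} + 48563 = 4 \left(- \frac{5}{3}\right) + 48563 = - \frac{20}{3} + 48563 = \frac{145669}{3}$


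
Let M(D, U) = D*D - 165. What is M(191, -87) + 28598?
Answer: 64914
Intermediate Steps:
M(D, U) = -165 + D² (M(D, U) = D² - 165 = -165 + D²)
M(191, -87) + 28598 = (-165 + 191²) + 28598 = (-165 + 36481) + 28598 = 36316 + 28598 = 64914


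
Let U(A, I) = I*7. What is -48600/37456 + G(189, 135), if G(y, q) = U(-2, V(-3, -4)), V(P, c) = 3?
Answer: 92247/4682 ≈ 19.702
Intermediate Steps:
U(A, I) = 7*I
G(y, q) = 21 (G(y, q) = 7*3 = 21)
-48600/37456 + G(189, 135) = -48600/37456 + 21 = -48600*1/37456 + 21 = -6075/4682 + 21 = 92247/4682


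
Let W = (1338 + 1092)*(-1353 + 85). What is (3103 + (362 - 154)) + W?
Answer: -3077929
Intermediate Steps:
W = -3081240 (W = 2430*(-1268) = -3081240)
(3103 + (362 - 154)) + W = (3103 + (362 - 154)) - 3081240 = (3103 + 208) - 3081240 = 3311 - 3081240 = -3077929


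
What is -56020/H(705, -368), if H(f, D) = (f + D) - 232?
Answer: -11204/21 ≈ -533.52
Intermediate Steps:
H(f, D) = -232 + D + f (H(f, D) = (D + f) - 232 = -232 + D + f)
-56020/H(705, -368) = -56020/(-232 - 368 + 705) = -56020/105 = -56020*1/105 = -11204/21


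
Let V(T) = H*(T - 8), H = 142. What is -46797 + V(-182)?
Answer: -73777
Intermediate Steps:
V(T) = -1136 + 142*T (V(T) = 142*(T - 8) = 142*(-8 + T) = -1136 + 142*T)
-46797 + V(-182) = -46797 + (-1136 + 142*(-182)) = -46797 + (-1136 - 25844) = -46797 - 26980 = -73777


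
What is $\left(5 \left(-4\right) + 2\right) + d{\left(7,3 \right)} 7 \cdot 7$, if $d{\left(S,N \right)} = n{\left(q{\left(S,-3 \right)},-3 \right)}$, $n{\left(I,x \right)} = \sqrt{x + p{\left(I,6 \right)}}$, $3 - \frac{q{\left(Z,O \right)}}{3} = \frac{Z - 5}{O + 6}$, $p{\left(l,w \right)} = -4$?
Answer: $-18 + 49 i \sqrt{7} \approx -18.0 + 129.64 i$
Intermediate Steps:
$q{\left(Z,O \right)} = 9 - \frac{3 \left(-5 + Z\right)}{6 + O}$ ($q{\left(Z,O \right)} = 9 - 3 \frac{Z - 5}{O + 6} = 9 - 3 \frac{-5 + Z}{6 + O} = 9 - \frac{3 \left(-5 + Z\right)}{6 + O}$)
$n{\left(I,x \right)} = \sqrt{-4 + x}$ ($n{\left(I,x \right)} = \sqrt{x - 4} = \sqrt{-4 + x}$)
$d{\left(S,N \right)} = i \sqrt{7}$ ($d{\left(S,N \right)} = \sqrt{-4 - 3} = \sqrt{-7} = i \sqrt{7}$)
$\left(5 \left(-4\right) + 2\right) + d{\left(7,3 \right)} 7 \cdot 7 = \left(5 \left(-4\right) + 2\right) + i \sqrt{7} \cdot 7 \cdot 7 = \left(-20 + 2\right) + i \sqrt{7} \cdot 49 = -18 + 49 i \sqrt{7}$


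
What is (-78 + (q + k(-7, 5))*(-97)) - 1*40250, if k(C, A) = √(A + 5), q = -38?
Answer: -36642 - 97*√10 ≈ -36949.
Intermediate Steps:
k(C, A) = √(5 + A)
(-78 + (q + k(-7, 5))*(-97)) - 1*40250 = (-78 + (-38 + √(5 + 5))*(-97)) - 1*40250 = (-78 + (-38 + √10)*(-97)) - 40250 = (-78 + (3686 - 97*√10)) - 40250 = (3608 - 97*√10) - 40250 = -36642 - 97*√10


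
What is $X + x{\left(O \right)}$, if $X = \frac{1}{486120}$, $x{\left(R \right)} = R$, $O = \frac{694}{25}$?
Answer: $\frac{67473461}{2430600} \approx 27.76$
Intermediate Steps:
$O = \frac{694}{25}$ ($O = 694 \cdot \frac{1}{25} = \frac{694}{25} \approx 27.76$)
$X = \frac{1}{486120} \approx 2.0571 \cdot 10^{-6}$
$X + x{\left(O \right)} = \frac{1}{486120} + \frac{694}{25} = \frac{67473461}{2430600}$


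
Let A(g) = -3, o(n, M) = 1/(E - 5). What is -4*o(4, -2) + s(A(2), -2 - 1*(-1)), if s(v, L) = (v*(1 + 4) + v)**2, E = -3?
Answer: 649/2 ≈ 324.50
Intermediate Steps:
o(n, M) = -1/8 (o(n, M) = 1/(-3 - 5) = 1/(-8) = -1/8)
s(v, L) = 36*v**2 (s(v, L) = (v*5 + v)**2 = (5*v + v)**2 = (6*v)**2 = 36*v**2)
-4*o(4, -2) + s(A(2), -2 - 1*(-1)) = -4*(-1/8) + 36*(-3)**2 = 1/2 + 36*9 = 1/2 + 324 = 649/2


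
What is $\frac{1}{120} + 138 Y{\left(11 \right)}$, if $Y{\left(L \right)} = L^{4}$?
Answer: $\frac{242454961}{120} \approx 2.0205 \cdot 10^{6}$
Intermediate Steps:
$\frac{1}{120} + 138 Y{\left(11 \right)} = \frac{1}{120} + 138 \cdot 11^{4} = \frac{1}{120} + 138 \cdot 14641 = \frac{1}{120} + 2020458 = \frac{242454961}{120}$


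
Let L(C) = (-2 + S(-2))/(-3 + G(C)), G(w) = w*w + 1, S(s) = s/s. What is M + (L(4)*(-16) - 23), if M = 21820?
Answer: 152587/7 ≈ 21798.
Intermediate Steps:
S(s) = 1
G(w) = 1 + w**2 (G(w) = w**2 + 1 = 1 + w**2)
L(C) = -1/(-2 + C**2) (L(C) = (-2 + 1)/(-3 + (1 + C**2)) = -1/(-2 + C**2))
M + (L(4)*(-16) - 23) = 21820 + (-1/(-2 + 4**2)*(-16) - 23) = 21820 + (-1/(-2 + 16)*(-16) - 23) = 21820 + (-1/14*(-16) - 23) = 21820 + (8/7 - 23) = 21820 - 153/7 = 152587/7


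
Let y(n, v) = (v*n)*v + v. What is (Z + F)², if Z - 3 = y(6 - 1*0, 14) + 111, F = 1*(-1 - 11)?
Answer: 1669264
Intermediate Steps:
y(n, v) = v + n*v² (y(n, v) = (n*v)*v + v = n*v² + v = v + n*v²)
F = -12 (F = 1*(-12) = -12)
Z = 1304 (Z = 3 + (14*(1 + (6 - 1*0)*14) + 111) = 3 + (14*(1 + (6 + 0)*14) + 111) = 3 + (14*(1 + 6*14) + 111) = 3 + (14*(1 + 84) + 111) = 3 + (14*85 + 111) = 3 + (1190 + 111) = 3 + 1301 = 1304)
(Z + F)² = (1304 - 12)² = 1292² = 1669264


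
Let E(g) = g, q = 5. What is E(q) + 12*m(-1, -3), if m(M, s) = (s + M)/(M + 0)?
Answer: 53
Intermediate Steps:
m(M, s) = (M + s)/M
E(q) + 12*m(-1, -3) = 5 + 12*((-1 - 3)/(-1)) = 5 + 12*(-1*(-4)) = 5 + 12*4 = 5 + 48 = 53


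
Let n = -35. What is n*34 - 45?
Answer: -1235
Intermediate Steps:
n*34 - 45 = -35*34 - 45 = -1190 - 45 = -1235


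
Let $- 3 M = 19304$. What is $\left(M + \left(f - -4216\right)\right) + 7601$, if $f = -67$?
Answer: $\frac{15946}{3} \approx 5315.3$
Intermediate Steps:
$M = - \frac{19304}{3}$ ($M = \left(- \frac{1}{3}\right) 19304 = - \frac{19304}{3} \approx -6434.7$)
$\left(M + \left(f - -4216\right)\right) + 7601 = \left(- \frac{19304}{3} - -4149\right) + 7601 = \left(- \frac{19304}{3} + \left(-67 + 4216\right)\right) + 7601 = \left(- \frac{19304}{3} + 4149\right) + 7601 = - \frac{6857}{3} + 7601 = \frac{15946}{3}$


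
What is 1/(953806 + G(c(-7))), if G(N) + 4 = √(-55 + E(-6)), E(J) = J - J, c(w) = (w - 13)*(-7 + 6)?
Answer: 953802/909738255259 - I*√55/909738255259 ≈ 1.0484e-6 - 8.152e-12*I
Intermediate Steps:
c(w) = 13 - w (c(w) = (-13 + w)*(-1) = 13 - w)
E(J) = 0
G(N) = -4 + I*√55 (G(N) = -4 + √(-55 + 0) = -4 + √(-55) = -4 + I*√55)
1/(953806 + G(c(-7))) = 1/(953806 + (-4 + I*√55)) = 1/(953802 + I*√55)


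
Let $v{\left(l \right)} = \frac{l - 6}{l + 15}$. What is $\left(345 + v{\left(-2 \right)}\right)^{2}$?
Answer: $\frac{20043529}{169} \approx 1.186 \cdot 10^{5}$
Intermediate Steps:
$v{\left(l \right)} = \frac{-6 + l}{15 + l}$
$\left(345 + v{\left(-2 \right)}\right)^{2} = \left(345 + \frac{-6 - 2}{15 - 2}\right)^{2} = \left(345 + \frac{1}{13} \left(-8\right)\right)^{2} = \left(345 - \frac{8}{13}\right)^{2} = \left(\frac{4477}{13}\right)^{2} = \frac{20043529}{169}$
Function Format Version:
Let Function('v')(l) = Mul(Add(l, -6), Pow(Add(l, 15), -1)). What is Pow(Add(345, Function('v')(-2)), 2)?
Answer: Rational(20043529, 169) ≈ 1.1860e+5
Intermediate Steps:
Function('v')(l) = Mul(Pow(Add(15, l), -1), Add(-6, l)) (Function('v')(l) = Mul(Add(-6, l), Pow(Add(15, l), -1)) = Mul(Pow(Add(15, l), -1), Add(-6, l)))
Pow(Add(345, Function('v')(-2)), 2) = Pow(Add(345, Mul(Pow(Add(15, -2), -1), Add(-6, -2))), 2) = Pow(Add(345, Mul(Pow(13, -1), -8)), 2) = Pow(Add(345, Mul(Rational(1, 13), -8)), 2) = Pow(Add(345, Rational(-8, 13)), 2) = Pow(Rational(4477, 13), 2) = Rational(20043529, 169)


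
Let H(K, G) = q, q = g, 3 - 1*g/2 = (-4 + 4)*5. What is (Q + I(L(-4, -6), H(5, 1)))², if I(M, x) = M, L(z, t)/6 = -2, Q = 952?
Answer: 883600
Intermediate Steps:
L(z, t) = -12 (L(z, t) = 6*(-2) = -12)
g = 6 (g = 6 - 2*(-4 + 4)*5 = 6 - 0*5 = 6 - 2*0 = 6 + 0 = 6)
q = 6
H(K, G) = 6
(Q + I(L(-4, -6), H(5, 1)))² = (952 - 12)² = 940² = 883600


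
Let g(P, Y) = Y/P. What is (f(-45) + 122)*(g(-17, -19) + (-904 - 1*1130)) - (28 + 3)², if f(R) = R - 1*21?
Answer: -1951641/17 ≈ -1.1480e+5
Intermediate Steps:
f(R) = -21 + R (f(R) = R - 21 = -21 + R)
(f(-45) + 122)*(g(-17, -19) + (-904 - 1*1130)) - (28 + 3)² = ((-21 - 45) + 122)*(-19/(-17) + (-904 - 1*1130)) - (28 + 3)² = (-66 + 122)*(-19*(-1/17) + (-904 - 1130)) - 1*31² = 56*(19/17 - 2034) - 1*961 = 56*(-34559/17) - 961 = -1935304/17 - 961 = -1951641/17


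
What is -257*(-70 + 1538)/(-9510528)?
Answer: 94319/2377632 ≈ 0.039669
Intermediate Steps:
-257*(-70 + 1538)/(-9510528) = -257*1468*(-1/9510528) = -377276*(-1/9510528) = 94319/2377632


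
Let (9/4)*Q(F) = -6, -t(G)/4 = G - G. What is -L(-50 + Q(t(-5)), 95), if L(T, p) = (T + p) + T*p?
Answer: 4961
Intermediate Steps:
t(G) = 0 (t(G) = -4*(G - G) = -4*0 = 0)
Q(F) = -8/3 (Q(F) = (4/9)*(-6) = -8/3)
L(T, p) = T + p + T*p
-L(-50 + Q(t(-5)), 95) = -((-50 - 8/3) + 95 + (-50 - 8/3)*95) = -(-158/3 + 95 - 158/3*95) = -(-158/3 + 95 - 15010/3) = -1*(-4961) = 4961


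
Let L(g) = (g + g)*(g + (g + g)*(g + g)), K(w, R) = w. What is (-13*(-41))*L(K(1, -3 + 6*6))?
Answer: 5330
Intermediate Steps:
L(g) = 2*g*(g + 4*g²) (L(g) = (2*g)*(g + (2*g)*(2*g)) = (2*g)*(g + 4*g²) = 2*g*(g + 4*g²))
(-13*(-41))*L(K(1, -3 + 6*6)) = (-13*(-41))*(1²*(2 + 8*1)) = 533*(1*(2 + 8)) = 533*(1*10) = 533*10 = 5330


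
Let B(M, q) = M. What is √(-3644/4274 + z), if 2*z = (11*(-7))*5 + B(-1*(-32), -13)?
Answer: I*√3239713370/4274 ≈ 13.317*I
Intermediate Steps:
z = -353/2 (z = ((11*(-7))*5 - 1*(-32))/2 = (-77*5 + 32)/2 = (-385 + 32)/2 = (½)*(-353) = -353/2 ≈ -176.50)
√(-3644/4274 + z) = √(-3644/4274 - 353/2) = √(-3644*1/4274 - 353/2) = √(-1822/2137 - 353/2) = √(-758005/4274) = I*√3239713370/4274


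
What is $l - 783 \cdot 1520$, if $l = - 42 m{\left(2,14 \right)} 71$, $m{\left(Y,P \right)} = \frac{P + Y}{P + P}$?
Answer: $-1191864$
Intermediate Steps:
$m{\left(Y,P \right)} = \frac{P + Y}{2 P}$
$l = -1704$ ($l = - 42 \frac{14 + 2}{2 \cdot 14} \cdot 71 = - 42 \cdot \frac{1}{2} \cdot \frac{1}{14} \cdot 16 \cdot 71 = \left(-42\right) \frac{4}{7} \cdot 71 = \left(-24\right) 71 = -1704$)
$l - 783 \cdot 1520 = -1704 - 783 \cdot 1520 = -1704 - 1190160 = -1191864$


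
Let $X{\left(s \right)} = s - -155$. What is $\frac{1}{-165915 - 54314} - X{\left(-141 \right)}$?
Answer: $- \frac{3083207}{220229} \approx -14.0$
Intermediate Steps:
$X{\left(s \right)} = 155 + s$ ($X{\left(s \right)} = s + 155 = 155 + s$)
$\frac{1}{-165915 - 54314} - X{\left(-141 \right)} = \frac{1}{-165915 - 54314} - \left(155 - 141\right) = \frac{1}{-220229} - 14 = - \frac{1}{220229} - 14 = - \frac{3083207}{220229}$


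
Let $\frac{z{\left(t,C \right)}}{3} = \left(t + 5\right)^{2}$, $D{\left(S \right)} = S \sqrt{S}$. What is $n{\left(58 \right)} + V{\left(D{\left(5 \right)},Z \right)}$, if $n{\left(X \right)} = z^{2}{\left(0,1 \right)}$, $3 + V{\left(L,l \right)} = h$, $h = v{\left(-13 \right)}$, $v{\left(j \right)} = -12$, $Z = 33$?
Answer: $5610$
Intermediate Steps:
$D{\left(S \right)} = S^{\frac{3}{2}}$
$z{\left(t,C \right)} = 3 \left(5 + t\right)^{2}$ ($z{\left(t,C \right)} = 3 \left(t + 5\right)^{2} = 3 \left(5 + t\right)^{2}$)
$h = -12$
$V{\left(L,l \right)} = -15$ ($V{\left(L,l \right)} = -3 - 12 = -15$)
$n{\left(X \right)} = 5625$ ($n{\left(X \right)} = \left(3 \left(5 + 0\right)^{2}\right)^{2} = \left(3 \cdot 5^{2}\right)^{2} = \left(3 \cdot 25\right)^{2} = 75^{2} = 5625$)
$n{\left(58 \right)} + V{\left(D{\left(5 \right)},Z \right)} = 5625 - 15 = 5610$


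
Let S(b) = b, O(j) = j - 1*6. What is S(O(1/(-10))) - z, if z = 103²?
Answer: -106151/10 ≈ -10615.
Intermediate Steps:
O(j) = -6 + j (O(j) = j - 6 = -6 + j)
z = 10609
S(O(1/(-10))) - z = (-6 + 1/(-10)) - 1*10609 = (-6 - ⅒) - 10609 = -61/10 - 10609 = -106151/10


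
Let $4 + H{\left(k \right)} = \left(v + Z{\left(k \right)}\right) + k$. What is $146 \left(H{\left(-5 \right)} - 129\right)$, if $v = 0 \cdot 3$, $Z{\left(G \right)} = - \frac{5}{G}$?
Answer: $-20002$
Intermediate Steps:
$v = 0$
$H{\left(k \right)} = -4 + k - \frac{5}{k}$ ($H{\left(k \right)} = -4 + \left(\left(0 - \frac{5}{k}\right) + k\right) = -4 + \left(- \frac{5}{k} + k\right) = -4 + \left(k - \frac{5}{k}\right) = -4 + k - \frac{5}{k}$)
$146 \left(H{\left(-5 \right)} - 129\right) = 146 \left(\left(-4 - 5 - \frac{5}{-5}\right) - 129\right) = 146 \left(\left(-4 - 5 - -1\right) - 129\right) = 146 \left(\left(-4 - 5 + 1\right) - 129\right) = 146 \left(-8 - 129\right) = 146 \left(-137\right) = -20002$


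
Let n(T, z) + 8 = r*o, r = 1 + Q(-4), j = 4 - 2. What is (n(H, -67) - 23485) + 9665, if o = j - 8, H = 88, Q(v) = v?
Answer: -13810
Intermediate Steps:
j = 2
o = -6 (o = 2 - 8 = -6)
r = -3 (r = 1 - 4 = -3)
n(T, z) = 10 (n(T, z) = -8 - 3*(-6) = -8 + 18 = 10)
(n(H, -67) - 23485) + 9665 = (10 - 23485) + 9665 = -23475 + 9665 = -13810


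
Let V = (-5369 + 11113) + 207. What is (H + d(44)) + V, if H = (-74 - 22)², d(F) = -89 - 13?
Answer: 15065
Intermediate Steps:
V = 5951 (V = 5744 + 207 = 5951)
d(F) = -102
H = 9216 (H = (-96)² = 9216)
(H + d(44)) + V = (9216 - 102) + 5951 = 9114 + 5951 = 15065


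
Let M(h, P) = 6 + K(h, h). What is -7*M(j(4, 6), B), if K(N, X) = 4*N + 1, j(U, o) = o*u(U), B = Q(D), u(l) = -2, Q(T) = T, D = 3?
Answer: 287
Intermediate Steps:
B = 3
j(U, o) = -2*o (j(U, o) = o*(-2) = -2*o)
K(N, X) = 1 + 4*N
M(h, P) = 7 + 4*h (M(h, P) = 6 + (1 + 4*h) = 7 + 4*h)
-7*M(j(4, 6), B) = -7*(7 + 4*(-2*6)) = -7*(7 + 4*(-12)) = -7*(7 - 48) = -7*(-41) = 287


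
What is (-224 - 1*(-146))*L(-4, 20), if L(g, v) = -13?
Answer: 1014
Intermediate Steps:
(-224 - 1*(-146))*L(-4, 20) = (-224 - 1*(-146))*(-13) = (-224 + 146)*(-13) = -78*(-13) = 1014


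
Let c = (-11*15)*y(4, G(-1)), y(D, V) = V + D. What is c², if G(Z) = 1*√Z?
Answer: 408375 + 217800*I ≈ 4.0838e+5 + 2.178e+5*I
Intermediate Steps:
G(Z) = √Z
y(D, V) = D + V
c = -660 - 165*I (c = (-11*15)*(4 + √(-1)) = -165*(4 + I) = -660 - 165*I ≈ -660.0 - 165.0*I)
c² = (-660 - 165*I)²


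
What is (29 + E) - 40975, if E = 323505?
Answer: 282559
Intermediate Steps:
(29 + E) - 40975 = (29 + 323505) - 40975 = 323534 - 40975 = 282559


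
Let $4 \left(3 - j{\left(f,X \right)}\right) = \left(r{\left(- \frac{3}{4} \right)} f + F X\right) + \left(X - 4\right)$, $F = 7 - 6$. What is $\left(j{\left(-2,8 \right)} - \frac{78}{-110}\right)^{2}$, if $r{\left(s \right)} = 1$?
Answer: $\frac{17689}{12100} \approx 1.4619$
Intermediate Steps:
$F = 1$
$j{\left(f,X \right)} = 4 - \frac{X}{2} - \frac{f}{4}$ ($j{\left(f,X \right)} = 3 - \frac{\left(1 f + 1 X\right) + \left(X - 4\right)}{4} = 3 - \frac{\left(f + X\right) + \left(-4 + X\right)}{4} = 3 - \frac{\left(X + f\right) + \left(-4 + X\right)}{4} = 3 - \frac{-4 + f + 2 X}{4} = 3 - \left(-1 + \frac{X}{2} + \frac{f}{4}\right) = 4 - \frac{X}{2} - \frac{f}{4}$)
$\left(j{\left(-2,8 \right)} - \frac{78}{-110}\right)^{2} = \left(\left(4 - 4 - - \frac{1}{2}\right) - \frac{78}{-110}\right)^{2} = \left(\left(4 - 4 + \frac{1}{2}\right) - - \frac{39}{55}\right)^{2} = \left(\frac{1}{2} + \frac{39}{55}\right)^{2} = \left(\frac{133}{110}\right)^{2} = \frac{17689}{12100}$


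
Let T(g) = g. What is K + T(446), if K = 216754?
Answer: 217200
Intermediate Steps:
K + T(446) = 216754 + 446 = 217200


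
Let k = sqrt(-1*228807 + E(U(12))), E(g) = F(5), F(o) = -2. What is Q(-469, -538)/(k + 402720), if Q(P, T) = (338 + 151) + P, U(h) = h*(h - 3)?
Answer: 8054400/162183627209 - 20*I*sqrt(228809)/162183627209 ≈ 4.9662e-5 - 5.8987e-8*I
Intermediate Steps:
U(h) = h*(-3 + h)
E(g) = -2
Q(P, T) = 489 + P
k = I*sqrt(228809) (k = sqrt(-1*228807 - 2) = sqrt(-228807 - 2) = sqrt(-228809) = I*sqrt(228809) ≈ 478.34*I)
Q(-469, -538)/(k + 402720) = (489 - 469)/(I*sqrt(228809) + 402720) = 20/(402720 + I*sqrt(228809))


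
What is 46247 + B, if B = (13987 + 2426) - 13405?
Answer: 49255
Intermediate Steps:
B = 3008 (B = 16413 - 13405 = 3008)
46247 + B = 46247 + 3008 = 49255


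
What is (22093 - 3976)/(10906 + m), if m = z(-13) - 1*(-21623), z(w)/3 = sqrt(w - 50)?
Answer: 9354411/16795816 - 18117*I*sqrt(7)/117570712 ≈ 0.55695 - 0.0004077*I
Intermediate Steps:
z(w) = 3*sqrt(-50 + w) (z(w) = 3*sqrt(w - 50) = 3*sqrt(-50 + w))
m = 21623 + 9*I*sqrt(7) (m = 3*sqrt(-50 - 13) - 1*(-21623) = 3*sqrt(-63) + 21623 = 3*(3*I*sqrt(7)) + 21623 = 9*I*sqrt(7) + 21623 = 21623 + 9*I*sqrt(7) ≈ 21623.0 + 23.812*I)
(22093 - 3976)/(10906 + m) = (22093 - 3976)/(10906 + (21623 + 9*I*sqrt(7))) = 18117/(32529 + 9*I*sqrt(7))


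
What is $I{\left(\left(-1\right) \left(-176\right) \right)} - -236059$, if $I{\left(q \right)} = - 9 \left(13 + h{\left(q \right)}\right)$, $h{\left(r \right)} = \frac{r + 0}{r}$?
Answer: $235933$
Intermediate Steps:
$h{\left(r \right)} = 1$ ($h{\left(r \right)} = \frac{r}{r} = 1$)
$I{\left(q \right)} = -126$ ($I{\left(q \right)} = - 9 \left(13 + 1\right) = \left(-9\right) 14 = -126$)
$I{\left(\left(-1\right) \left(-176\right) \right)} - -236059 = -126 - -236059 = -126 + 236059 = 235933$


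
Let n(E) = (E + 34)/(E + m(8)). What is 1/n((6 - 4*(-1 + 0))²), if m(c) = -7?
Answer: 93/134 ≈ 0.69403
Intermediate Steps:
n(E) = (34 + E)/(-7 + E) (n(E) = (E + 34)/(E - 7) = (34 + E)/(-7 + E))
1/n((6 - 4*(-1 + 0))²) = 1/((34 + (6 - 4*(-1 + 0))²)/(-7 + (6 - 4*(-1 + 0))²)) = 1/((34 + (6 - 4*(-1))²)/(-7 + (6 - 4*(-1))²)) = 1/((34 + (6 + 4)²)/(-7 + (6 + 4)²)) = 1/((34 + 10²)/(-7 + 10²)) = 1/((34 + 100)/(-7 + 100)) = 1/(134/93) = 93/134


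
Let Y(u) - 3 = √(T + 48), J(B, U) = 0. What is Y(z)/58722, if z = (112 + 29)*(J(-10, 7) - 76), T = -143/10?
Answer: 1/19574 + √3370/587220 ≈ 0.00014995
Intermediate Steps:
T = -143/10 (T = -143*⅒ = -143/10 ≈ -14.300)
z = -10716 (z = (112 + 29)*(0 - 76) = 141*(-76) = -10716)
Y(u) = 3 + √3370/10 (Y(u) = 3 + √(-143/10 + 48) = 3 + √(337/10) = 3 + √3370/10)
Y(z)/58722 = (3 + √3370/10)/58722 = (3 + √3370/10)*(1/58722) = 1/19574 + √3370/587220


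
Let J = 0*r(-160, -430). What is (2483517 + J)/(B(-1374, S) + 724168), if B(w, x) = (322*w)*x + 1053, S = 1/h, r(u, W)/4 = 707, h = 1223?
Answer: 3037341291/886502855 ≈ 3.4262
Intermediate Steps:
r(u, W) = 2828 (r(u, W) = 4*707 = 2828)
S = 1/1223 ≈ 0.00081766
B(w, x) = 1053 + 322*w*x (B(w, x) = 322*w*x + 1053 = 1053 + 322*w*x)
J = 0 (J = 0*2828 = 0)
(2483517 + J)/(B(-1374, S) + 724168) = (2483517 + 0)/((1053 + 322*(-1374)*(1/1223)) + 724168) = 2483517/((1053 - 442428/1223) + 724168) = 2483517/(845391/1223 + 724168) = 2483517/(886502855/1223) = 2483517*(1223/886502855) = 3037341291/886502855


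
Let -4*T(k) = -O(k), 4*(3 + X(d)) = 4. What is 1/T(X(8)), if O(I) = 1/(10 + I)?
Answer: 32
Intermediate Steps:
X(d) = -2 (X(d) = -3 + (¼)*4 = -3 + 1 = -2)
T(k) = 1/(4*(10 + k)) (T(k) = -(-1)/(4*(10 + k)) = 1/(4*(10 + k)))
1/T(X(8)) = 1/(1/(4*(10 - 2))) = 1/((¼)/8) = 1/((¼)*(⅛)) = 1/(1/32) = 32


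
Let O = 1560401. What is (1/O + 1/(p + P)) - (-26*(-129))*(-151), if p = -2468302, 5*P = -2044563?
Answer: 11368901015198376010/22448042695273 ≈ 5.0645e+5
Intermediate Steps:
P = -2044563/5 (P = (⅕)*(-2044563) = -2044563/5 ≈ -4.0891e+5)
(1/O + 1/(p + P)) - (-26*(-129))*(-151) = (1/1560401 + 1/(-2468302 - 2044563/5)) - (-26*(-129))*(-151) = (1/1560401 + 1/(-14386073/5)) - 3354*(-151) = (1/1560401 - 5/14386073) - 1*(-506454) = 6584068/22448042695273 + 506454 = 11368901015198376010/22448042695273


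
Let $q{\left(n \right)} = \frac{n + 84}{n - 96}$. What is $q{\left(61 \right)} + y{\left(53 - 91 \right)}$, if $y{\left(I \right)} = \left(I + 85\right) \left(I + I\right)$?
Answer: $- \frac{25033}{7} \approx -3576.1$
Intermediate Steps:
$y{\left(I \right)} = 2 I \left(85 + I\right)$ ($y{\left(I \right)} = \left(85 + I\right) 2 I = 2 I \left(85 + I\right)$)
$q{\left(n \right)} = \frac{84 + n}{-96 + n}$
$q{\left(61 \right)} + y{\left(53 - 91 \right)} = \frac{84 + 61}{-96 + 61} + 2 \left(53 - 91\right) \left(85 + \left(53 - 91\right)\right) = \frac{1}{-35} \cdot 145 + 2 \left(53 - 91\right) \left(85 + \left(53 - 91\right)\right) = \left(- \frac{1}{35}\right) 145 + 2 \left(-38\right) \left(85 - 38\right) = - \frac{29}{7} + 2 \left(-38\right) 47 = - \frac{29}{7} - 3572 = - \frac{25033}{7}$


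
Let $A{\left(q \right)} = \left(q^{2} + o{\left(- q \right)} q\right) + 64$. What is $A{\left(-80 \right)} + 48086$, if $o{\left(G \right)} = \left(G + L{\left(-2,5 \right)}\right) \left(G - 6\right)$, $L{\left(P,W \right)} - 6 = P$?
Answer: $-442730$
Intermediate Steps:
$L{\left(P,W \right)} = 6 + P$
$o{\left(G \right)} = \left(-6 + G\right) \left(4 + G\right)$ ($o{\left(G \right)} = \left(G + \left(6 - 2\right)\right) \left(G - 6\right) = \left(G + 4\right) \left(-6 + G\right) = \left(4 + G\right) \left(-6 + G\right) = \left(-6 + G\right) \left(4 + G\right)$)
$A{\left(q \right)} = 64 + q^{2} + q \left(-24 + q^{2} + 2 q\right)$ ($A{\left(q \right)} = \left(q^{2} + \left(-24 + \left(- q\right)^{2} - 2 \left(- q\right)\right) q\right) + 64 = \left(q^{2} + \left(-24 + q^{2} + 2 q\right) q\right) + 64 = \left(q^{2} + q \left(-24 + q^{2} + 2 q\right)\right) + 64 = 64 + q^{2} + q \left(-24 + q^{2} + 2 q\right)$)
$A{\left(-80 \right)} + 48086 = \left(64 + \left(-80\right)^{3} - -1920 + 3 \left(-80\right)^{2}\right) + 48086 = \left(64 - 512000 + 1920 + 3 \cdot 6400\right) + 48086 = \left(64 - 512000 + 1920 + 19200\right) + 48086 = -490816 + 48086 = -442730$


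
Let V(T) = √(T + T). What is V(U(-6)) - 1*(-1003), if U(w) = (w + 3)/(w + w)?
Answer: 1003 + √2/2 ≈ 1003.7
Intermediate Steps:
U(w) = (3 + w)/(2*w) (U(w) = (3 + w)/((2*w)) = (3 + w)*(1/(2*w)) = (3 + w)/(2*w))
V(T) = √2*√T (V(T) = √(2*T) = √2*√T)
V(U(-6)) - 1*(-1003) = √2*√((½)*(3 - 6)/(-6)) - 1*(-1003) = √2*√((½)*(-⅙)*(-3)) + 1003 = √2*√(¼) + 1003 = √2*(½) + 1003 = √2/2 + 1003 = 1003 + √2/2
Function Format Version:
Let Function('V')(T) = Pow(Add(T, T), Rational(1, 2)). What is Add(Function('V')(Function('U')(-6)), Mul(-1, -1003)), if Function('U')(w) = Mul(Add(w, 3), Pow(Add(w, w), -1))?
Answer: Add(1003, Mul(Rational(1, 2), Pow(2, Rational(1, 2)))) ≈ 1003.7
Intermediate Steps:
Function('U')(w) = Mul(Rational(1, 2), Pow(w, -1), Add(3, w)) (Function('U')(w) = Mul(Add(3, w), Pow(Mul(2, w), -1)) = Mul(Add(3, w), Mul(Rational(1, 2), Pow(w, -1))) = Mul(Rational(1, 2), Pow(w, -1), Add(3, w)))
Function('V')(T) = Mul(Pow(2, Rational(1, 2)), Pow(T, Rational(1, 2))) (Function('V')(T) = Pow(Mul(2, T), Rational(1, 2)) = Mul(Pow(2, Rational(1, 2)), Pow(T, Rational(1, 2))))
Add(Function('V')(Function('U')(-6)), Mul(-1, -1003)) = Add(Mul(Pow(2, Rational(1, 2)), Pow(Mul(Rational(1, 2), Pow(-6, -1), Add(3, -6)), Rational(1, 2))), Mul(-1, -1003)) = Add(Mul(Pow(2, Rational(1, 2)), Pow(Mul(Rational(1, 2), Rational(-1, 6), -3), Rational(1, 2))), 1003) = Add(Mul(Pow(2, Rational(1, 2)), Pow(Rational(1, 4), Rational(1, 2))), 1003) = Add(Mul(Pow(2, Rational(1, 2)), Rational(1, 2)), 1003) = Add(Mul(Rational(1, 2), Pow(2, Rational(1, 2))), 1003) = Add(1003, Mul(Rational(1, 2), Pow(2, Rational(1, 2))))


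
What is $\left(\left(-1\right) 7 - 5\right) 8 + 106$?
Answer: $10$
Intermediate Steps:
$\left(\left(-1\right) 7 - 5\right) 8 + 106 = \left(-7 - 5\right) 8 + 106 = \left(-12\right) 8 + 106 = -96 + 106 = 10$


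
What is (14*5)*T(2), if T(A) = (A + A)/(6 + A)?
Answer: 35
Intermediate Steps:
T(A) = 2*A/(6 + A) (T(A) = (2*A)/(6 + A) = 2*A/(6 + A))
(14*5)*T(2) = (14*5)*(2*2/(6 + 2)) = 70*(2*2/8) = 70*(2*2*(⅛)) = 70*(½) = 35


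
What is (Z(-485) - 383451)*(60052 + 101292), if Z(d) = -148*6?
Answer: -62010791616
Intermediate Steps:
Z(d) = -888
(Z(-485) - 383451)*(60052 + 101292) = (-888 - 383451)*(60052 + 101292) = -384339*161344 = -62010791616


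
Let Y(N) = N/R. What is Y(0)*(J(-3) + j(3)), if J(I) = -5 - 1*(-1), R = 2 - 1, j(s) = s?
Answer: 0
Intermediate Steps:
R = 1
J(I) = -4 (J(I) = -5 + 1 = -4)
Y(N) = N (Y(N) = N/1 = N*1 = N)
Y(0)*(J(-3) + j(3)) = 0*(-4 + 3) = 0*(-1) = 0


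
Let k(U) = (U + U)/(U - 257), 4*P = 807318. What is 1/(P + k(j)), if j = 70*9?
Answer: 746/150567327 ≈ 4.9546e-6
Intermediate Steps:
P = 403659/2 (P = (¼)*807318 = 403659/2 ≈ 2.0183e+5)
j = 630
k(U) = 2*U/(-257 + U) (k(U) = (2*U)/(-257 + U) = 2*U/(-257 + U))
1/(P + k(j)) = 1/(403659/2 + 2*630/(-257 + 630)) = 1/(403659/2 + 2*630/373) = 1/(403659/2 + 2*630*(1/373)) = 1/(403659/2 + 1260/373) = 1/(150567327/746) = 746/150567327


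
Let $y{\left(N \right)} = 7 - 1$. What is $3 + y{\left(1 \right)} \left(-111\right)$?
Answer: $-663$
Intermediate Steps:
$y{\left(N \right)} = 6$ ($y{\left(N \right)} = 7 - 1 = 6$)
$3 + y{\left(1 \right)} \left(-111\right) = 3 + 6 \left(-111\right) = 3 - 666 = -663$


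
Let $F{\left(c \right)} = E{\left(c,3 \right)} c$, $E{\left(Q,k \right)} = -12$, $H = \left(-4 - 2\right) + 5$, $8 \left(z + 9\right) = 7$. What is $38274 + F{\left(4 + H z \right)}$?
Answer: $\frac{76257}{2} \approx 38129.0$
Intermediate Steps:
$z = - \frac{65}{8}$ ($z = -9 + \frac{1}{8} \cdot 7 = -9 + \frac{7}{8} = - \frac{65}{8} \approx -8.125$)
$H = -1$ ($H = -6 + 5 = -1$)
$F{\left(c \right)} = - 12 c$
$38274 + F{\left(4 + H z \right)} = 38274 - 12 \left(4 - - \frac{65}{8}\right) = 38274 - 12 \left(4 + \frac{65}{8}\right) = 38274 - \frac{291}{2} = \frac{76257}{2}$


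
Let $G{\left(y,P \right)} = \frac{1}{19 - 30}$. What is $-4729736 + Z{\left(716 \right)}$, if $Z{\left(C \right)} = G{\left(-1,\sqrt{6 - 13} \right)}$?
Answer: $- \frac{52027097}{11} \approx -4.7297 \cdot 10^{6}$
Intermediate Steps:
$G{\left(y,P \right)} = - \frac{1}{11}$ ($G{\left(y,P \right)} = \frac{1}{-11} = - \frac{1}{11}$)
$Z{\left(C \right)} = - \frac{1}{11}$
$-4729736 + Z{\left(716 \right)} = -4729736 - \frac{1}{11} = - \frac{52027097}{11}$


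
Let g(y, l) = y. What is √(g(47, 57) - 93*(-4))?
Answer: √419 ≈ 20.469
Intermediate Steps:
√(g(47, 57) - 93*(-4)) = √(47 - 93*(-4)) = √(47 - 31*(-12)) = √(47 + 372) = √419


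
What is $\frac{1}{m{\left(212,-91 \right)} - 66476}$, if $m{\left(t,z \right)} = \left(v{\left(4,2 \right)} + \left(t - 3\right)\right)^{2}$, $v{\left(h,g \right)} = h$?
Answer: $- \frac{1}{21107} \approx -4.7378 \cdot 10^{-5}$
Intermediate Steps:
$m{\left(t,z \right)} = \left(1 + t\right)^{2}$ ($m{\left(t,z \right)} = \left(4 + \left(t - 3\right)\right)^{2} = \left(4 + \left(-3 + t\right)\right)^{2} = \left(1 + t\right)^{2}$)
$\frac{1}{m{\left(212,-91 \right)} - 66476} = \frac{1}{\left(1 + 212\right)^{2} - 66476} = \frac{1}{213^{2} - 66476} = \frac{1}{45369 - 66476} = \frac{1}{-21107} = - \frac{1}{21107}$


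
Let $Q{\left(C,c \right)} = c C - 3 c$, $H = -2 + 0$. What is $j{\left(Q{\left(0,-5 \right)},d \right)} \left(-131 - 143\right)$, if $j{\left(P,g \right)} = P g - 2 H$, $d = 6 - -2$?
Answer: $-33976$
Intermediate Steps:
$H = -2$
$d = 8$ ($d = 6 + 2 = 8$)
$Q{\left(C,c \right)} = - 3 c + C c$ ($Q{\left(C,c \right)} = C c - 3 c = - 3 c + C c$)
$j{\left(P,g \right)} = 4 + P g$ ($j{\left(P,g \right)} = P g - -4 = P g + 4 = 4 + P g$)
$j{\left(Q{\left(0,-5 \right)},d \right)} \left(-131 - 143\right) = \left(4 + - 5 \left(-3 + 0\right) 8\right) \left(-131 - 143\right) = \left(4 + \left(-5\right) \left(-3\right) 8\right) \left(-274\right) = \left(4 + 15 \cdot 8\right) \left(-274\right) = \left(4 + 120\right) \left(-274\right) = 124 \left(-274\right) = -33976$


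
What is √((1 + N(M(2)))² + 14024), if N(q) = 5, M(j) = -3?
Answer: 2*√3515 ≈ 118.57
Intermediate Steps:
√((1 + N(M(2)))² + 14024) = √((1 + 5)² + 14024) = √(6² + 14024) = √(36 + 14024) = √14060 = 2*√3515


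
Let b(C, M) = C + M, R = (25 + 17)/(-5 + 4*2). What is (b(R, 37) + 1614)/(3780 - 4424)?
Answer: -1665/644 ≈ -2.5854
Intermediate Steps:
R = 14 (R = 42/(-5 + 8) = 42/3 = 42*(⅓) = 14)
(b(R, 37) + 1614)/(3780 - 4424) = ((14 + 37) + 1614)/(3780 - 4424) = (51 + 1614)/(-644) = 1665*(-1/644) = -1665/644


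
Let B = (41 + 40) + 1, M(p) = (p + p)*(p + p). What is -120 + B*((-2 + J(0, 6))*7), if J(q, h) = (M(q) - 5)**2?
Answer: 13082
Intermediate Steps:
M(p) = 4*p**2 (M(p) = (2*p)*(2*p) = 4*p**2)
J(q, h) = (-5 + 4*q**2)**2 (J(q, h) = (4*q**2 - 5)**2 = (-5 + 4*q**2)**2)
B = 82 (B = 81 + 1 = 82)
-120 + B*((-2 + J(0, 6))*7) = -120 + 82*((-2 + (-5 + 4*0**2)**2)*7) = -120 + 82*((-2 + (-5 + 4*0)**2)*7) = -120 + 82*((-2 + (-5 + 0)**2)*7) = -120 + 82*((-2 + (-5)**2)*7) = -120 + 82*((-2 + 25)*7) = -120 + 82*(23*7) = -120 + 82*161 = -120 + 13202 = 13082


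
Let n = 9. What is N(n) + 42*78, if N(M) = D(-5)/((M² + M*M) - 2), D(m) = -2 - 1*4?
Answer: 262077/80 ≈ 3276.0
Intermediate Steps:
D(m) = -6 (D(m) = -2 - 4 = -6)
N(M) = -6/(-2 + 2*M²) (N(M) = -6/((M² + M*M) - 2) = -6/((M² + M²) - 2) = -6/(2*M² - 2) = -6/(-2 + 2*M²))
N(n) + 42*78 = -3/(-1 + 9²) + 42*78 = -3/(-1 + 81) + 3276 = -3/80 + 3276 = 262077/80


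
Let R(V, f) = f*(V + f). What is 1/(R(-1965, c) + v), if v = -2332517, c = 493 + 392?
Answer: -1/3288317 ≈ -3.0411e-7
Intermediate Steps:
c = 885
1/(R(-1965, c) + v) = 1/(885*(-1965 + 885) - 2332517) = 1/(885*(-1080) - 2332517) = 1/(-955800 - 2332517) = 1/(-3288317) = -1/3288317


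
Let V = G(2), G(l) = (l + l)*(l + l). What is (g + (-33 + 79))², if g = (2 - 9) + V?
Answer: 3025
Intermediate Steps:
G(l) = 4*l² (G(l) = (2*l)*(2*l) = 4*l²)
V = 16 (V = 4*2² = 4*4 = 16)
g = 9 (g = (2 - 9) + 16 = -7 + 16 = 9)
(g + (-33 + 79))² = (9 + (-33 + 79))² = (9 + 46)² = 55² = 3025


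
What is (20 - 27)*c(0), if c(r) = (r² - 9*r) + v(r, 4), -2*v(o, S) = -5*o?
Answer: 0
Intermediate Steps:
v(o, S) = 5*o/2 (v(o, S) = -(-5)*o/2 = 5*o/2)
c(r) = r² - 13*r/2 (c(r) = (r² - 9*r) + 5*r/2 = r² - 13*r/2)
(20 - 27)*c(0) = (20 - 27)*((½)*0*(-13 + 2*0)) = -7*0*(-13 + 0)/2 = -7*0*(-13)/2 = -7*0 = 0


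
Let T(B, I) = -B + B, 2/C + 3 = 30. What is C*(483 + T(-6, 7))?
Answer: 322/9 ≈ 35.778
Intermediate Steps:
C = 2/27 (C = 2/(-3 + 30) = 2/27 ≈ 0.074074)
T(B, I) = 0
C*(483 + T(-6, 7)) = 2*(483 + 0)/27 = (2/27)*483 = 322/9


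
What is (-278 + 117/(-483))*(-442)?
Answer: 19800274/161 ≈ 1.2298e+5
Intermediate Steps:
(-278 + 117/(-483))*(-442) = (-278 + 117*(-1/483))*(-442) = (-278 - 39/161)*(-442) = -44797/161*(-442) = 19800274/161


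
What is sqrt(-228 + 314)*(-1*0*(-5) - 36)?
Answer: -36*sqrt(86) ≈ -333.85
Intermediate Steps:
sqrt(-228 + 314)*(-1*0*(-5) - 36) = sqrt(86)*(0*(-5) - 36) = sqrt(86)*(0 - 36) = sqrt(86)*(-36) = -36*sqrt(86)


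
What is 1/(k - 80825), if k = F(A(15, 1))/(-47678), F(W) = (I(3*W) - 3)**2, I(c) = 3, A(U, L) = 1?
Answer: -1/80825 ≈ -1.2372e-5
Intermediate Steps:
F(W) = 0 (F(W) = (3 - 3)**2 = 0**2 = 0)
k = 0 (k = 0/(-47678) = 0*(-1/47678) = 0)
1/(k - 80825) = 1/(0 - 80825) = 1/(-80825) = -1/80825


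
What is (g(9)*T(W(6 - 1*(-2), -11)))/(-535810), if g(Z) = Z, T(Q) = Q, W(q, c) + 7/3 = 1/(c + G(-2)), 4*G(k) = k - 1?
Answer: 93/2289370 ≈ 4.0623e-5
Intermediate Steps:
G(k) = -¼ + k/4 (G(k) = (k - 1)/4 = (-1 + k)/4 = -¼ + k/4)
W(q, c) = -7/3 + 1/(-¾ + c) (W(q, c) = -7/3 + 1/(c + (-¼ + (¼)*(-2))) = -7/3 + 1/(c + (-¼ - ½)) = -7/3 + 1/(c - ¾) = -7/3 + 1/(-¾ + c))
(g(9)*T(W(6 - 1*(-2), -11)))/(-535810) = (9*((33 - 28*(-11))/(3*(-3 + 4*(-11)))))/(-535810) = (9*((33 + 308)/(3*(-3 - 44))))*(-1/535810) = (9*((⅓)*341/(-47)))*(-1/535810) = (9*((⅓)*(-1/47)*341))*(-1/535810) = (9*(-341/141))*(-1/535810) = -1023/47*(-1/535810) = 93/2289370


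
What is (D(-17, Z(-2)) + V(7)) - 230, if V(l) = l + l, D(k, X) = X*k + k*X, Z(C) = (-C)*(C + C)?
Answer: 56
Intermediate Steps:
Z(C) = -2*C² (Z(C) = (-C)*(2*C) = -2*C²)
D(k, X) = 2*X*k (D(k, X) = X*k + X*k = 2*X*k)
V(l) = 2*l
(D(-17, Z(-2)) + V(7)) - 230 = (2*(-2*(-2)²)*(-17) + 2*7) - 230 = (2*(-2*4)*(-17) + 14) - 230 = (2*(-8)*(-17) + 14) - 230 = (272 + 14) - 230 = 286 - 230 = 56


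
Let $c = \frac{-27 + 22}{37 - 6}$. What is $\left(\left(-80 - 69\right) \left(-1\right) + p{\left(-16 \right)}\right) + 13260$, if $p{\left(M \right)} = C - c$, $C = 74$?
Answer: $\frac{417978}{31} \approx 13483.0$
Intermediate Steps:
$c = - \frac{5}{31} \approx -0.16129$
$p{\left(M \right)} = \frac{2299}{31}$ ($p{\left(M \right)} = 74 - - \frac{5}{31} = 74 + \frac{5}{31} = \frac{2299}{31}$)
$\left(\left(-80 - 69\right) \left(-1\right) + p{\left(-16 \right)}\right) + 13260 = \left(\left(-80 - 69\right) \left(-1\right) + \frac{2299}{31}\right) + 13260 = \left(\left(-149\right) \left(-1\right) + \frac{2299}{31}\right) + 13260 = \left(149 + \frac{2299}{31}\right) + 13260 = \frac{6918}{31} + 13260 = \frac{417978}{31}$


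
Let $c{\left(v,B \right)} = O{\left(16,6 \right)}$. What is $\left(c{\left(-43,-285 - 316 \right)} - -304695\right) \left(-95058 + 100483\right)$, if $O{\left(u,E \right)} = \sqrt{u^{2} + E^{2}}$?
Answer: $1652970375 + 10850 \sqrt{73} \approx 1.6531 \cdot 10^{9}$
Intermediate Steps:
$O{\left(u,E \right)} = \sqrt{E^{2} + u^{2}}$
$c{\left(v,B \right)} = 2 \sqrt{73}$ ($c{\left(v,B \right)} = \sqrt{6^{2} + 16^{2}} = \sqrt{36 + 256} = \sqrt{292} = 2 \sqrt{73}$)
$\left(c{\left(-43,-285 - 316 \right)} - -304695\right) \left(-95058 + 100483\right) = \left(2 \sqrt{73} - -304695\right) \left(-95058 + 100483\right) = \left(2 \sqrt{73} + 304695\right) 5425 = \left(304695 + 2 \sqrt{73}\right) 5425 = 1652970375 + 10850 \sqrt{73}$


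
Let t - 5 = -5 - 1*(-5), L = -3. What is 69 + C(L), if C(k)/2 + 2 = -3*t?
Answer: 35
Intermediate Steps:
t = 5 (t = 5 + (-5 - 1*(-5)) = 5 + (-5 + 5) = 5 + 0 = 5)
C(k) = -34 (C(k) = -4 + 2*(-3*5) = -4 + 2*(-15) = -4 - 30 = -34)
69 + C(L) = 69 - 34 = 35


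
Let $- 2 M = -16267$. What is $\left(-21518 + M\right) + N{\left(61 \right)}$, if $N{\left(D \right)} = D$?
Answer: $- \frac{26647}{2} \approx -13324.0$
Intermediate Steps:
$M = \frac{16267}{2}$ ($M = \left(- \frac{1}{2}\right) \left(-16267\right) = \frac{16267}{2} \approx 8133.5$)
$\left(-21518 + M\right) + N{\left(61 \right)} = \left(-21518 + \frac{16267}{2}\right) + 61 = - \frac{26769}{2} + 61 = - \frac{26647}{2}$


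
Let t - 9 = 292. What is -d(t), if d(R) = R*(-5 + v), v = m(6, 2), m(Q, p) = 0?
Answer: 1505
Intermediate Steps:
t = 301 (t = 9 + 292 = 301)
v = 0
d(R) = -5*R (d(R) = R*(-5 + 0) = R*(-5) = -5*R)
-d(t) = -(-5)*301 = -1*(-1505) = 1505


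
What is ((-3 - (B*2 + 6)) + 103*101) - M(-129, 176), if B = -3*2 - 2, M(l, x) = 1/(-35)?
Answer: 364351/35 ≈ 10410.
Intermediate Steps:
M(l, x) = -1/35
B = -8 (B = -6 - 2 = -8)
((-3 - (B*2 + 6)) + 103*101) - M(-129, 176) = ((-3 - (-8*2 + 6)) + 103*101) - 1*(-1/35) = ((-3 - (-16 + 6)) + 10403) + 1/35 = ((-3 - 1*(-10)) + 10403) + 1/35 = ((-3 + 10) + 10403) + 1/35 = (7 + 10403) + 1/35 = 10410 + 1/35 = 364351/35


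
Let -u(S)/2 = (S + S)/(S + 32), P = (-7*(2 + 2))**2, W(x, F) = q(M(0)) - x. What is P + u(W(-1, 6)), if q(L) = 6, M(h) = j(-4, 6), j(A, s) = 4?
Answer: 30548/39 ≈ 783.28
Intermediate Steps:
M(h) = 4
W(x, F) = 6 - x
P = 784 (P = (-7*4)**2 = (-28)**2 = 784)
u(S) = -4*S/(32 + S) (u(S) = -2*(S + S)/(S + 32) = -2*2*S/(32 + S) = -4*S/(32 + S))
P + u(W(-1, 6)) = 784 - 4*(6 - 1*(-1))/(32 + (6 - 1*(-1))) = 784 - 4*(6 + 1)/(32 + (6 + 1)) = 784 - 4*7/(32 + 7) = 784 - 4*7/39 = 784 - 4*7*1/39 = 784 - 28/39 = 30548/39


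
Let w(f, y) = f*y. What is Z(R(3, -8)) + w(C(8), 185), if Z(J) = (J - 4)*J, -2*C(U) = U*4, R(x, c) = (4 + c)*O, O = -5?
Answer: -2640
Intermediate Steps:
R(x, c) = -20 - 5*c (R(x, c) = (4 + c)*(-5) = -20 - 5*c)
C(U) = -2*U (C(U) = -U*4/2 = -2*U)
Z(J) = J*(-4 + J) (Z(J) = (-4 + J)*J = J*(-4 + J))
Z(R(3, -8)) + w(C(8), 185) = (-20 - 5*(-8))*(-4 + (-20 - 5*(-8))) - 2*8*185 = (-20 + 40)*(-4 + (-20 + 40)) - 16*185 = 20*(-4 + 20) - 2960 = 20*16 - 2960 = 320 - 2960 = -2640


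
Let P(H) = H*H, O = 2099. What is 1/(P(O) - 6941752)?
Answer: -1/2535951 ≈ -3.9433e-7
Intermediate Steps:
P(H) = H²
1/(P(O) - 6941752) = 1/(2099² - 6941752) = 1/(4405801 - 6941752) = 1/(-2535951) = -1/2535951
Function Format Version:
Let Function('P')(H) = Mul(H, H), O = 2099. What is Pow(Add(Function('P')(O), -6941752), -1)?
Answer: Rational(-1, 2535951) ≈ -3.9433e-7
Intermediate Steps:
Function('P')(H) = Pow(H, 2)
Pow(Add(Function('P')(O), -6941752), -1) = Pow(Add(Pow(2099, 2), -6941752), -1) = Pow(Add(4405801, -6941752), -1) = Pow(-2535951, -1) = Rational(-1, 2535951)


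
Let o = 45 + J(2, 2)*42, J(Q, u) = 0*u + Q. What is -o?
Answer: -129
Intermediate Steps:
J(Q, u) = Q (J(Q, u) = 0 + Q = Q)
o = 129 (o = 45 + 2*42 = 45 + 84 = 129)
-o = -1*129 = -129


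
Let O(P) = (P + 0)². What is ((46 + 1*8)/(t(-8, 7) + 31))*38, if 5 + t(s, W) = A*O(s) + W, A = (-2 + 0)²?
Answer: 2052/289 ≈ 7.1003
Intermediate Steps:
A = 4 (A = (-2)² = 4)
O(P) = P²
t(s, W) = -5 + W + 4*s² (t(s, W) = -5 + (4*s² + W) = -5 + (W + 4*s²) = -5 + W + 4*s²)
((46 + 1*8)/(t(-8, 7) + 31))*38 = ((46 + 1*8)/((-5 + 7 + 4*(-8)²) + 31))*38 = ((46 + 8)/((-5 + 7 + 4*64) + 31))*38 = (54/((-5 + 7 + 256) + 31))*38 = (54/(258 + 31))*38 = (54/289)*38 = 2052/289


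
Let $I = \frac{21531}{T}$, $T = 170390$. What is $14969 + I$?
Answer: $\frac{2550589441}{170390} \approx 14969.0$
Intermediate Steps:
$I = \frac{21531}{170390} \approx 0.12636$
$14969 + I = 14969 + \frac{21531}{170390} = \frac{2550589441}{170390}$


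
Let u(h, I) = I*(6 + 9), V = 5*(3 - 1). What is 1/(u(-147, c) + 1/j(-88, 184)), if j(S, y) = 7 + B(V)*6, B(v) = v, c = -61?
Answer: -67/61304 ≈ -0.0010929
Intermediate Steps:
V = 10 (V = 5*2 = 10)
u(h, I) = 15*I (u(h, I) = I*15 = 15*I)
j(S, y) = 67 (j(S, y) = 7 + 10*6 = 7 + 60 = 67)
1/(u(-147, c) + 1/j(-88, 184)) = 1/(15*(-61) + 1/67) = 1/(-915 + 1/67) = 1/(-61304/67) = -67/61304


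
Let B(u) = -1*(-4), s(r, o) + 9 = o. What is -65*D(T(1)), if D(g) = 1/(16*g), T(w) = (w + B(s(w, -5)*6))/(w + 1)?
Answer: -13/8 ≈ -1.6250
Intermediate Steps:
s(r, o) = -9 + o
B(u) = 4
T(w) = (4 + w)/(1 + w) (T(w) = (w + 4)/(w + 1) = (4 + w)/(1 + w))
D(g) = 1/(16*g)
-65*D(T(1)) = -65/(16*((4 + 1)/(1 + 1))) = -65/(16*(5/2)) = -65/(16*((½)*5)) = -65/(16*5/2) = -65*2/(16*5) = -65*1/40 = -13/8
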